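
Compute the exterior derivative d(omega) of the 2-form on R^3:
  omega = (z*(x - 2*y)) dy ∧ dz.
d(omega) = (z) dx ∧ dy ∧ dz

For a 2-form omega = sum_{i<j} g_{ij} dx_i ∧ dx_j, the exterior derivative is
  d(omega) = sum_{i<j} d(g_{ij}) ∧ dx_i ∧ dx_j = sum_{i<j, k} (∂g_{ij}/∂x_k) dx_k ∧ dx_i ∧ dx_j.
Expand each term, using dx_k ∧ dx_i ∧ dx_j = sgn(permutation) dx_{(a)} ∧ dx_{(b)} ∧ dx_{(c)} with (a < b < c) sorted:
  d(z*(x - 2*y)) includes (∂/∂x)(z*(x - 2*y)) dx = (z) dx, which multiplied by dy ∧ dz gives (z) dx ∧ dy ∧ dz
Collecting like 3-forms: d(omega) = (z) dx ∧ dy ∧ dz.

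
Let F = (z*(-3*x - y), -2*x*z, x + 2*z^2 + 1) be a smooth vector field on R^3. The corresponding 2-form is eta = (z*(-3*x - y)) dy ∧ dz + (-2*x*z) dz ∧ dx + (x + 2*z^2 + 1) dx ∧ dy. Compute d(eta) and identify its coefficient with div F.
d(eta) = (z) dx ∧ dy ∧ dz; div F = z

For a 2-form in R^3 of the form above, applying d gives a 3-form with coefficient ∂P/∂x + ∂Q/∂y + ∂R/∂z:
  ∂P/∂x = -3*z
  ∂Q/∂y = 0
  ∂R/∂z = 4*z
Sum = z, which is exactly div F.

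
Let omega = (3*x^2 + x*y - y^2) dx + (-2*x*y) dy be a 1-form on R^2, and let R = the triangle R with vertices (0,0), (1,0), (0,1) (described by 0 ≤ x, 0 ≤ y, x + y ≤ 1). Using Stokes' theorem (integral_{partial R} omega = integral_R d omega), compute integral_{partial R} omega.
integral_(partial R) omega = -1/6

Stokes: integral_partial_R omega = integral_R d omega with d omega = (∂Q/∂x - ∂P/∂y) dx ∧ dy.
  ∂Q/∂x = -2*y
  ∂P/∂y = x - 2*y
  integrand = ∂Q/∂x - ∂P/∂y = -x.
Integrating over R: integral_0^1 integral_0^{1-x} (-x) dy dx = -1/6.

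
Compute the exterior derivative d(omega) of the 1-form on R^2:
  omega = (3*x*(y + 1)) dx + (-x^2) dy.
d(omega) = (-5*x) dx ∧ dy

For a 1-form omega = sum_i f_i dx_i, the exterior derivative is
  d(omega) = sum_{i < j} (∂f_j/∂x_i - ∂f_i/∂x_j) dx_i ∧ dx_j.
  coefficient of dx ∧ dy: ∂f_2/∂x - ∂f_1/∂y = ∂(-x^2)/∂x - ∂(3*x*(y + 1))/∂y = -5*x
Assembling: d(omega) = (-5*x) dx ∧ dy.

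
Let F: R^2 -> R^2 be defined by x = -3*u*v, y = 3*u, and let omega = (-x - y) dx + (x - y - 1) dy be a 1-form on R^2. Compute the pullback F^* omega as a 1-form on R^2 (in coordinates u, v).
F^* omega = (-9*u*v^2 - 9*u - 3) du + (9*u^2*(1 - v)) dv

Using F^*(f dg) = (f ∘ F) d(g ∘ F), substitute each coordinate x_i by F_i(u, v) in f_i, and replace dx_i by d F_i = (∂F_i/∂u) du + (∂F_i/∂v) dv.
  For the x component: f_1(F) = 3*u*(v - 1); d F_1 = (-3*v) du + (-3*u) dv
  For the y component: f_2(F) = -3*u*v - 3*u - 1; d F_2 = (3) du + (0) dv
Combining and collecting du, dv coefficients:
  coeff of du: -9*u*v^2 - 9*u - 3
  coeff of dv: 9*u^2*(1 - v)
F^* omega = (-9*u*v^2 - 9*u - 3) du + (9*u^2*(1 - v)) dv.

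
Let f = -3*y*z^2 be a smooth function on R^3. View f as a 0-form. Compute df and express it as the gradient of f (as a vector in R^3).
df = (0) dx + (-3*z^2) dy + (-6*y*z) dz; grad f = (0, -3*z^2, -6*y*z)

For a 0-form f, d f = (∂f/∂x) dx + (∂f/∂y) dy + (∂f/∂z) dz. The components of the vector representation are exactly the entries of grad f in Cartesian coordinates:
  ∂f/∂x = 0
  ∂f/∂y = -3*z^2
  ∂f/∂z = -6*y*z.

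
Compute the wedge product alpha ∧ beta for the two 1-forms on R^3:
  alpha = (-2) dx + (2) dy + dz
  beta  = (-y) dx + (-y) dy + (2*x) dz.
alpha ∧ beta = (4*y) dx ∧ dy + (-4*x + y) dx ∧ dz + (4*x + y) dy ∧ dz

Distribute the wedge, using dx_i ∧ dx_j = -dx_j ∧ dx_i and dx_i ∧ dx_i = 0. For each pair (i, j) with i < j, the coefficient of dx_i ∧ dx_j in alpha ∧ beta is (alpha_i * beta_j - alpha_j * beta_i). Collecting: alpha ∧ beta = (4*y) dx ∧ dy + (-4*x + y) dx ∧ dz + (4*x + y) dy ∧ dz.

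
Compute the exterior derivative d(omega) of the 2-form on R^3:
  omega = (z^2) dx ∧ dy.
d(omega) = (2*z) dx ∧ dy ∧ dz

For a 2-form omega = sum_{i<j} g_{ij} dx_i ∧ dx_j, the exterior derivative is
  d(omega) = sum_{i<j} d(g_{ij}) ∧ dx_i ∧ dx_j = sum_{i<j, k} (∂g_{ij}/∂x_k) dx_k ∧ dx_i ∧ dx_j.
Expand each term, using dx_k ∧ dx_i ∧ dx_j = sgn(permutation) dx_{(a)} ∧ dx_{(b)} ∧ dx_{(c)} with (a < b < c) sorted:
  d(z^2) includes (∂/∂z)(z^2) dz = (2*z) dz, which multiplied by dx ∧ dy gives (2*z) dx ∧ dy ∧ dz
Collecting like 3-forms: d(omega) = (2*z) dx ∧ dy ∧ dz.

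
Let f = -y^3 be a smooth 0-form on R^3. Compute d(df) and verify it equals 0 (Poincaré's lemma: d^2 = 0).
d(df) = 0

Step 1: df = sum_i (∂f/∂x_i) dx_i = (0) dx + (-3*y^2) dy + (0) dz.
Step 2: Apply d again. Using the 1-form formula, the coefficient of dx ∧ dy in d(df) is ∂^2 f/∂x ∂y - ∂^2 f/∂y ∂x = (0) - (0) = 0 (equality of mixed partials for smooth f).
Similarly for dx ∧ dz and dy ∧ dz — all coefficients vanish. So d(df) = 0.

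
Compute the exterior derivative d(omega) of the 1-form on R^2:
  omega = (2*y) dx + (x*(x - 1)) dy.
d(omega) = (2*x - 3) dx ∧ dy

For a 1-form omega = sum_i f_i dx_i, the exterior derivative is
  d(omega) = sum_{i < j} (∂f_j/∂x_i - ∂f_i/∂x_j) dx_i ∧ dx_j.
  coefficient of dx ∧ dy: ∂f_2/∂x - ∂f_1/∂y = ∂(x*(x - 1))/∂x - ∂(2*y)/∂y = 2*x - 3
Assembling: d(omega) = (2*x - 3) dx ∧ dy.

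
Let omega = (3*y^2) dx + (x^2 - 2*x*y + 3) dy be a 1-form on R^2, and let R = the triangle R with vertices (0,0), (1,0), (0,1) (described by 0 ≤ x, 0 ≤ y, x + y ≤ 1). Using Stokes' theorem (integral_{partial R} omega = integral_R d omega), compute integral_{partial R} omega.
integral_(partial R) omega = -1

Stokes: integral_partial_R omega = integral_R d omega with d omega = (∂Q/∂x - ∂P/∂y) dx ∧ dy.
  ∂Q/∂x = 2*x - 2*y
  ∂P/∂y = 6*y
  integrand = ∂Q/∂x - ∂P/∂y = 2*x - 8*y.
Integrating over R: integral_0^1 integral_0^{1-x} (2*x - 8*y) dy dx = -1.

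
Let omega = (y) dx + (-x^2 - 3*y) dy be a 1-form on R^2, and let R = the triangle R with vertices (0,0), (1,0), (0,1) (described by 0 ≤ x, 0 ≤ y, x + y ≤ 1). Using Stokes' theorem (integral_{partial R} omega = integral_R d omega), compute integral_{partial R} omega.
integral_(partial R) omega = -5/6

Stokes: integral_partial_R omega = integral_R d omega with d omega = (∂Q/∂x - ∂P/∂y) dx ∧ dy.
  ∂Q/∂x = -2*x
  ∂P/∂y = 1
  integrand = ∂Q/∂x - ∂P/∂y = -2*x - 1.
Integrating over R: integral_0^1 integral_0^{1-x} (-2*x - 1) dy dx = -5/6.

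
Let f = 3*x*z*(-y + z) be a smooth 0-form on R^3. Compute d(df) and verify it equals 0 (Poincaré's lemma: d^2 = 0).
d(df) = 0

Step 1: df = sum_i (∂f/∂x_i) dx_i = (3*z*(-y + z)) dx + (-3*x*z) dy + (3*x*(-y + 2*z)) dz.
Step 2: Apply d again. Using the 1-form formula, the coefficient of dx ∧ dy in d(df) is ∂^2 f/∂x ∂y - ∂^2 f/∂y ∂x = (-3*z) - (-3*z) = 0 (equality of mixed partials for smooth f).
Similarly for dx ∧ dz and dy ∧ dz — all coefficients vanish. So d(df) = 0.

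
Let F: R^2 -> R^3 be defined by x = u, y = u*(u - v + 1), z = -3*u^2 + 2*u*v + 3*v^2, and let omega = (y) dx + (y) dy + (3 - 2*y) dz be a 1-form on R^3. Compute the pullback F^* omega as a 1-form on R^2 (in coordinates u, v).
F^* omega = (14*u^3 - 19*u^2*v + 16*u^2 + 5*u*v^2 - 7*u*v - 16*u + 6*v) du + (-5*u^3 - 7*u^2*v - 5*u^2 + 12*u*v^2 - 12*u*v + 6*u + 18*v) dv

Using F^*(f dg) = (f ∘ F) d(g ∘ F), substitute each coordinate x_i by F_i(u, v) in f_i, and replace dx_i by d F_i = (∂F_i/∂u) du + (∂F_i/∂v) dv.
  For the x component: f_1(F) = u*(u - v + 1); d F_1 = (1) du + (0) dv
  For the y component: f_2(F) = u*(u - v + 1); d F_2 = (2*u - v + 1) du + (-u) dv
  For the z component: f_3(F) = -2*u^2 + 2*u*v - 2*u + 3; d F_3 = (-6*u + 2*v) du + (2*u + 6*v) dv
Combining and collecting du, dv coefficients:
  coeff of du: 14*u^3 - 19*u^2*v + 16*u^2 + 5*u*v^2 - 7*u*v - 16*u + 6*v
  coeff of dv: -5*u^3 - 7*u^2*v - 5*u^2 + 12*u*v^2 - 12*u*v + 6*u + 18*v
F^* omega = (14*u^3 - 19*u^2*v + 16*u^2 + 5*u*v^2 - 7*u*v - 16*u + 6*v) du + (-5*u^3 - 7*u^2*v - 5*u^2 + 12*u*v^2 - 12*u*v + 6*u + 18*v) dv.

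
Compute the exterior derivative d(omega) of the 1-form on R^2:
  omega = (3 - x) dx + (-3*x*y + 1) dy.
d(omega) = (-3*y) dx ∧ dy

For a 1-form omega = sum_i f_i dx_i, the exterior derivative is
  d(omega) = sum_{i < j} (∂f_j/∂x_i - ∂f_i/∂x_j) dx_i ∧ dx_j.
  coefficient of dx ∧ dy: ∂f_2/∂x - ∂f_1/∂y = ∂(-3*x*y + 1)/∂x - ∂(3 - x)/∂y = -3*y
Assembling: d(omega) = (-3*y) dx ∧ dy.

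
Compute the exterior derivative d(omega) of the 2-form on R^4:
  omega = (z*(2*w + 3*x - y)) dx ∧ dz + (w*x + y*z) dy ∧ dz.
d(omega) = (w + z) dx ∧ dy ∧ dz + (2*z) dx ∧ dz ∧ dw + (x) dy ∧ dz ∧ dw

For a 2-form omega = sum_{i<j} g_{ij} dx_i ∧ dx_j, the exterior derivative is
  d(omega) = sum_{i<j} d(g_{ij}) ∧ dx_i ∧ dx_j = sum_{i<j, k} (∂g_{ij}/∂x_k) dx_k ∧ dx_i ∧ dx_j.
Expand each term, using dx_k ∧ dx_i ∧ dx_j = sgn(permutation) dx_{(a)} ∧ dx_{(b)} ∧ dx_{(c)} with (a < b < c) sorted:
  d(z*(2*w + 3*x - y)) includes (∂/∂y)(z*(2*w + 3*x - y)) dy = (-z) dy, which multiplied by dx ∧ dz gives (z) dx ∧ dy ∧ dz
  d(z*(2*w + 3*x - y)) includes (∂/∂w)(z*(2*w + 3*x - y)) dw = (2*z) dw, which multiplied by dx ∧ dz gives (2*z) dx ∧ dz ∧ dw
  d(w*x + y*z) includes (∂/∂x)(w*x + y*z) dx = (w) dx, which multiplied by dy ∧ dz gives (w) dx ∧ dy ∧ dz
  d(w*x + y*z) includes (∂/∂w)(w*x + y*z) dw = (x) dw, which multiplied by dy ∧ dz gives (x) dy ∧ dz ∧ dw
Collecting like 3-forms: d(omega) = (w + z) dx ∧ dy ∧ dz + (2*z) dx ∧ dz ∧ dw + (x) dy ∧ dz ∧ dw.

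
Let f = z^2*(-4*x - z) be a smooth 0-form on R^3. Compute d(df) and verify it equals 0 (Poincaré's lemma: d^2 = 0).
d(df) = 0

Step 1: df = sum_i (∂f/∂x_i) dx_i = (-4*z^2) dx + (0) dy + (z*(-8*x - 3*z)) dz.
Step 2: Apply d again. Using the 1-form formula, the coefficient of dx ∧ dy in d(df) is ∂^2 f/∂x ∂y - ∂^2 f/∂y ∂x = (0) - (0) = 0 (equality of mixed partials for smooth f).
Similarly for dx ∧ dz and dy ∧ dz — all coefficients vanish. So d(df) = 0.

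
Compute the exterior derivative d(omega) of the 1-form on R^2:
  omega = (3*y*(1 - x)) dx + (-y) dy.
d(omega) = (3*x - 3) dx ∧ dy

For a 1-form omega = sum_i f_i dx_i, the exterior derivative is
  d(omega) = sum_{i < j} (∂f_j/∂x_i - ∂f_i/∂x_j) dx_i ∧ dx_j.
  coefficient of dx ∧ dy: ∂f_2/∂x - ∂f_1/∂y = ∂(-y)/∂x - ∂(3*y*(1 - x))/∂y = 3*x - 3
Assembling: d(omega) = (3*x - 3) dx ∧ dy.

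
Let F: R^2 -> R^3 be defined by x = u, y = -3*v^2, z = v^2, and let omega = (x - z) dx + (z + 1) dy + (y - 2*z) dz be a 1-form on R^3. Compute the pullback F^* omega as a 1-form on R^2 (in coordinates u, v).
F^* omega = (u - v^2) du + (-16*v^3 - 6*v) dv

Using F^*(f dg) = (f ∘ F) d(g ∘ F), substitute each coordinate x_i by F_i(u, v) in f_i, and replace dx_i by d F_i = (∂F_i/∂u) du + (∂F_i/∂v) dv.
  For the x component: f_1(F) = u - v^2; d F_1 = (1) du + (0) dv
  For the y component: f_2(F) = v^2 + 1; d F_2 = (0) du + (-6*v) dv
  For the z component: f_3(F) = -5*v^2; d F_3 = (0) du + (2*v) dv
Combining and collecting du, dv coefficients:
  coeff of du: u - v^2
  coeff of dv: -16*v^3 - 6*v
F^* omega = (u - v^2) du + (-16*v^3 - 6*v) dv.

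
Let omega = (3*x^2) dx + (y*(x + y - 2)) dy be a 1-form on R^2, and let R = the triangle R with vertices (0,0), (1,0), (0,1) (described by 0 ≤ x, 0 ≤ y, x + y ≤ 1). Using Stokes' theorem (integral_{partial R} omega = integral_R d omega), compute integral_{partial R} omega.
integral_(partial R) omega = 1/6

Stokes: integral_partial_R omega = integral_R d omega with d omega = (∂Q/∂x - ∂P/∂y) dx ∧ dy.
  ∂Q/∂x = y
  ∂P/∂y = 0
  integrand = ∂Q/∂x - ∂P/∂y = y.
Integrating over R: integral_0^1 integral_0^{1-x} (y) dy dx = 1/6.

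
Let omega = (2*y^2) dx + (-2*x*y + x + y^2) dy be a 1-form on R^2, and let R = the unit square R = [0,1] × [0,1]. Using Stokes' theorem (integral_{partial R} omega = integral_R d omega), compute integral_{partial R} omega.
integral_(partial R) omega = -2

Stokes: integral_partial_R omega = integral_R d omega with d omega = (∂Q/∂x - ∂P/∂y) dx ∧ dy.
  ∂Q/∂x = 1 - 2*y
  ∂P/∂y = 4*y
  integrand = ∂Q/∂x - ∂P/∂y = 1 - 6*y.
Integrating over R: integral_0^1 integral_0^1 (1 - 6*y) dx dy = -2.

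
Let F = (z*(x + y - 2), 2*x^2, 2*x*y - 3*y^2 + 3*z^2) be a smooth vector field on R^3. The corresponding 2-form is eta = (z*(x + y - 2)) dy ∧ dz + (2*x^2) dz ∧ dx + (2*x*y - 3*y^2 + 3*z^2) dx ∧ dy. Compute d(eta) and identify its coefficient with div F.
d(eta) = (7*z) dx ∧ dy ∧ dz; div F = 7*z

For a 2-form in R^3 of the form above, applying d gives a 3-form with coefficient ∂P/∂x + ∂Q/∂y + ∂R/∂z:
  ∂P/∂x = z
  ∂Q/∂y = 0
  ∂R/∂z = 6*z
Sum = 7*z, which is exactly div F.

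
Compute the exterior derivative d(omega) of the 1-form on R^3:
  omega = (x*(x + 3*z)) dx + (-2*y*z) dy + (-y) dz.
d(omega) = (-3*x) dx ∧ dz + (2*y - 1) dy ∧ dz

For a 1-form omega = sum_i f_i dx_i, the exterior derivative is
  d(omega) = sum_{i < j} (∂f_j/∂x_i - ∂f_i/∂x_j) dx_i ∧ dx_j.
  coefficient of dx ∧ dz: ∂f_3/∂x - ∂f_1/∂z = ∂(-y)/∂x - ∂(x*(x + 3*z))/∂z = -3*x
  coefficient of dy ∧ dz: ∂f_3/∂y - ∂f_2/∂z = ∂(-y)/∂y - ∂(-2*y*z)/∂z = 2*y - 1
Assembling: d(omega) = (-3*x) dx ∧ dz + (2*y - 1) dy ∧ dz.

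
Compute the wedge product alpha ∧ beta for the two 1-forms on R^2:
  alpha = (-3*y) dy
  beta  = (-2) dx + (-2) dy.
alpha ∧ beta = (-6*y) dx ∧ dy

Distribute the wedge, using dx_i ∧ dx_j = -dx_j ∧ dx_i and dx_i ∧ dx_i = 0. For each pair (i, j) with i < j, the coefficient of dx_i ∧ dx_j in alpha ∧ beta is (alpha_i * beta_j - alpha_j * beta_i). Collecting: alpha ∧ beta = (-6*y) dx ∧ dy.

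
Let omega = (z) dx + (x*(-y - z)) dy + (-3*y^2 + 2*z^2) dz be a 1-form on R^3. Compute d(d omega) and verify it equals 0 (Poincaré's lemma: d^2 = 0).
d(d omega) = 0

Step 1: d omega = sum_{i<j} (∂f_j/∂x_i - ∂f_i/∂x_j) dx_i ∧ dx_j:
  coeff of dx ∧ dy: -y - z
  coeff of dx ∧ dz: -1
  coeff of dy ∧ dz: x - 6*y
Step 2: Apply d again to each 2-form coefficient. The only possible 3-form in R^3 is dx ∧ dy ∧ dz, with coefficient
  ∂(coeff of dy∧dz)/∂x - ∂(coeff of dx∧dz)/∂y + ∂(coeff of dx∧dy)/∂z
  = ∂/∂x (x - 6*y) - ∂/∂y (-1) + ∂/∂z (-y - z).
Each of these terms simplifies to sums of mixed partials that cancel in pairs. The result is 0 (by equality of mixed partials for smooth functions — Schwarz / Clairaut).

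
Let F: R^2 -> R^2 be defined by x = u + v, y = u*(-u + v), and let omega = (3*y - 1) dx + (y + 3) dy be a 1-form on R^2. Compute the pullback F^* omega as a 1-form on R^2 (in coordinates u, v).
F^* omega = (2*u^3 - 3*u^2*v - 3*u^2 + u*v^2 + 3*u*v - 6*u + 3*v - 1) du + (-u^3 + u^2*v - 3*u^2 + 3*u*v + 3*u - 1) dv

Using F^*(f dg) = (f ∘ F) d(g ∘ F), substitute each coordinate x_i by F_i(u, v) in f_i, and replace dx_i by d F_i = (∂F_i/∂u) du + (∂F_i/∂v) dv.
  For the x component: f_1(F) = -3*u^2 + 3*u*v - 1; d F_1 = (1) du + (1) dv
  For the y component: f_2(F) = -u^2 + u*v + 3; d F_2 = (-2*u + v) du + (u) dv
Combining and collecting du, dv coefficients:
  coeff of du: 2*u^3 - 3*u^2*v - 3*u^2 + u*v^2 + 3*u*v - 6*u + 3*v - 1
  coeff of dv: -u^3 + u^2*v - 3*u^2 + 3*u*v + 3*u - 1
F^* omega = (2*u^3 - 3*u^2*v - 3*u^2 + u*v^2 + 3*u*v - 6*u + 3*v - 1) du + (-u^3 + u^2*v - 3*u^2 + 3*u*v + 3*u - 1) dv.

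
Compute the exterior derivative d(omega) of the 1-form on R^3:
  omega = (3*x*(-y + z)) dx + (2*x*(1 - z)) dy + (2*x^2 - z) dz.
d(omega) = (3*x - 2*z + 2) dx ∧ dy + (x) dx ∧ dz + (2*x) dy ∧ dz

For a 1-form omega = sum_i f_i dx_i, the exterior derivative is
  d(omega) = sum_{i < j} (∂f_j/∂x_i - ∂f_i/∂x_j) dx_i ∧ dx_j.
  coefficient of dx ∧ dy: ∂f_2/∂x - ∂f_1/∂y = ∂(2*x*(1 - z))/∂x - ∂(3*x*(-y + z))/∂y = 3*x - 2*z + 2
  coefficient of dx ∧ dz: ∂f_3/∂x - ∂f_1/∂z = ∂(2*x^2 - z)/∂x - ∂(3*x*(-y + z))/∂z = x
  coefficient of dy ∧ dz: ∂f_3/∂y - ∂f_2/∂z = ∂(2*x^2 - z)/∂y - ∂(2*x*(1 - z))/∂z = 2*x
Assembling: d(omega) = (3*x - 2*z + 2) dx ∧ dy + (x) dx ∧ dz + (2*x) dy ∧ dz.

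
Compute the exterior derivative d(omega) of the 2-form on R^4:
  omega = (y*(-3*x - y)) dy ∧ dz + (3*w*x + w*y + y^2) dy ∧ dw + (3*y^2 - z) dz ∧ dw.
d(omega) = (-3*y) dx ∧ dy ∧ dz + (3*w) dx ∧ dy ∧ dw + (6*y) dy ∧ dz ∧ dw

For a 2-form omega = sum_{i<j} g_{ij} dx_i ∧ dx_j, the exterior derivative is
  d(omega) = sum_{i<j} d(g_{ij}) ∧ dx_i ∧ dx_j = sum_{i<j, k} (∂g_{ij}/∂x_k) dx_k ∧ dx_i ∧ dx_j.
Expand each term, using dx_k ∧ dx_i ∧ dx_j = sgn(permutation) dx_{(a)} ∧ dx_{(b)} ∧ dx_{(c)} with (a < b < c) sorted:
  d(y*(-3*x - y)) includes (∂/∂x)(y*(-3*x - y)) dx = (-3*y) dx, which multiplied by dy ∧ dz gives (-3*y) dx ∧ dy ∧ dz
  d(3*w*x + w*y + y^2) includes (∂/∂x)(3*w*x + w*y + y^2) dx = (3*w) dx, which multiplied by dy ∧ dw gives (3*w) dx ∧ dy ∧ dw
  d(3*y^2 - z) includes (∂/∂y)(3*y^2 - z) dy = (6*y) dy, which multiplied by dz ∧ dw gives (6*y) dy ∧ dz ∧ dw
Collecting like 3-forms: d(omega) = (-3*y) dx ∧ dy ∧ dz + (3*w) dx ∧ dy ∧ dw + (6*y) dy ∧ dz ∧ dw.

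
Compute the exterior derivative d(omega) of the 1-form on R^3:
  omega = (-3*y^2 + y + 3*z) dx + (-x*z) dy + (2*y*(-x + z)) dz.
d(omega) = (6*y - z - 1) dx ∧ dy + (-2*y - 3) dx ∧ dz + (-x + 2*z) dy ∧ dz

For a 1-form omega = sum_i f_i dx_i, the exterior derivative is
  d(omega) = sum_{i < j} (∂f_j/∂x_i - ∂f_i/∂x_j) dx_i ∧ dx_j.
  coefficient of dx ∧ dy: ∂f_2/∂x - ∂f_1/∂y = ∂(-x*z)/∂x - ∂(-3*y^2 + y + 3*z)/∂y = 6*y - z - 1
  coefficient of dx ∧ dz: ∂f_3/∂x - ∂f_1/∂z = ∂(2*y*(-x + z))/∂x - ∂(-3*y^2 + y + 3*z)/∂z = -2*y - 3
  coefficient of dy ∧ dz: ∂f_3/∂y - ∂f_2/∂z = ∂(2*y*(-x + z))/∂y - ∂(-x*z)/∂z = -x + 2*z
Assembling: d(omega) = (6*y - z - 1) dx ∧ dy + (-2*y - 3) dx ∧ dz + (-x + 2*z) dy ∧ dz.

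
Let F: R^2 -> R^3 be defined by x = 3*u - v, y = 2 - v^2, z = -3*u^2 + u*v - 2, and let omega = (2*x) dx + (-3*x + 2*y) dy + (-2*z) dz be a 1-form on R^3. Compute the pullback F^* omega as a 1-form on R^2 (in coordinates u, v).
F^* omega = (-36*u^3 + 18*u^2*v - 2*u*v^2 - 6*u - 2*v) du + (6*u^3 - 2*u^2*v + 18*u*v - 2*u + 4*v^3 - 6*v^2 - 6*v) dv

Using F^*(f dg) = (f ∘ F) d(g ∘ F), substitute each coordinate x_i by F_i(u, v) in f_i, and replace dx_i by d F_i = (∂F_i/∂u) du + (∂F_i/∂v) dv.
  For the x component: f_1(F) = 6*u - 2*v; d F_1 = (3) du + (-1) dv
  For the y component: f_2(F) = -9*u - 2*v^2 + 3*v + 4; d F_2 = (0) du + (-2*v) dv
  For the z component: f_3(F) = 6*u^2 - 2*u*v + 4; d F_3 = (-6*u + v) du + (u) dv
Combining and collecting du, dv coefficients:
  coeff of du: -36*u^3 + 18*u^2*v - 2*u*v^2 - 6*u - 2*v
  coeff of dv: 6*u^3 - 2*u^2*v + 18*u*v - 2*u + 4*v^3 - 6*v^2 - 6*v
F^* omega = (-36*u^3 + 18*u^2*v - 2*u*v^2 - 6*u - 2*v) du + (6*u^3 - 2*u^2*v + 18*u*v - 2*u + 4*v^3 - 6*v^2 - 6*v) dv.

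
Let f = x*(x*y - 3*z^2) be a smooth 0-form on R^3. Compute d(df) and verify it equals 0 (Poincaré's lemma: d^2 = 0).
d(df) = 0

Step 1: df = sum_i (∂f/∂x_i) dx_i = (2*x*y - 3*z^2) dx + (x^2) dy + (-6*x*z) dz.
Step 2: Apply d again. Using the 1-form formula, the coefficient of dx ∧ dy in d(df) is ∂^2 f/∂x ∂y - ∂^2 f/∂y ∂x = (2*x) - (2*x) = 0 (equality of mixed partials for smooth f).
Similarly for dx ∧ dz and dy ∧ dz — all coefficients vanish. So d(df) = 0.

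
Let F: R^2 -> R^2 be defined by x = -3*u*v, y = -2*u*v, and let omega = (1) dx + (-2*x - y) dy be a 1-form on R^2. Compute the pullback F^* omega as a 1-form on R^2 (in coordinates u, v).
F^* omega = (v*(-16*u*v - 3)) du + (u*(-16*u*v - 3)) dv

Using F^*(f dg) = (f ∘ F) d(g ∘ F), substitute each coordinate x_i by F_i(u, v) in f_i, and replace dx_i by d F_i = (∂F_i/∂u) du + (∂F_i/∂v) dv.
  For the x component: f_1(F) = 1; d F_1 = (-3*v) du + (-3*u) dv
  For the y component: f_2(F) = 8*u*v; d F_2 = (-2*v) du + (-2*u) dv
Combining and collecting du, dv coefficients:
  coeff of du: v*(-16*u*v - 3)
  coeff of dv: u*(-16*u*v - 3)
F^* omega = (v*(-16*u*v - 3)) du + (u*(-16*u*v - 3)) dv.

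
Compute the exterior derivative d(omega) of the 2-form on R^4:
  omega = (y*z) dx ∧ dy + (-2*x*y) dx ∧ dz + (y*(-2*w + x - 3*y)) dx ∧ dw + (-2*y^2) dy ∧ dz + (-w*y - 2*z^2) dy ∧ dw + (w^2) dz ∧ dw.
d(omega) = (2*x + y) dx ∧ dy ∧ dz + (2*w - x + 6*y) dx ∧ dy ∧ dw + (4*z) dy ∧ dz ∧ dw

For a 2-form omega = sum_{i<j} g_{ij} dx_i ∧ dx_j, the exterior derivative is
  d(omega) = sum_{i<j} d(g_{ij}) ∧ dx_i ∧ dx_j = sum_{i<j, k} (∂g_{ij}/∂x_k) dx_k ∧ dx_i ∧ dx_j.
Expand each term, using dx_k ∧ dx_i ∧ dx_j = sgn(permutation) dx_{(a)} ∧ dx_{(b)} ∧ dx_{(c)} with (a < b < c) sorted:
  d(y*z) includes (∂/∂z)(y*z) dz = (y) dz, which multiplied by dx ∧ dy gives (y) dx ∧ dy ∧ dz
  d(-2*x*y) includes (∂/∂y)(-2*x*y) dy = (-2*x) dy, which multiplied by dx ∧ dz gives (2*x) dx ∧ dy ∧ dz
  d(y*(-2*w + x - 3*y)) includes (∂/∂y)(y*(-2*w + x - 3*y)) dy = (-2*w + x - 6*y) dy, which multiplied by dx ∧ dw gives (2*w - x + 6*y) dx ∧ dy ∧ dw
  d(-w*y - 2*z^2) includes (∂/∂z)(-w*y - 2*z^2) dz = (-4*z) dz, which multiplied by dy ∧ dw gives (4*z) dy ∧ dz ∧ dw
Collecting like 3-forms: d(omega) = (2*x + y) dx ∧ dy ∧ dz + (2*w - x + 6*y) dx ∧ dy ∧ dw + (4*z) dy ∧ dz ∧ dw.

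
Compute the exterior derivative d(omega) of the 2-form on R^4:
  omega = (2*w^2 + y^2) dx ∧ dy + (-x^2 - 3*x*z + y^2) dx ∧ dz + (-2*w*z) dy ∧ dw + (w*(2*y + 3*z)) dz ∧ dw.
d(omega) = (4*w) dx ∧ dy ∧ dw + (-2*y) dx ∧ dy ∧ dz + (4*w) dy ∧ dz ∧ dw

For a 2-form omega = sum_{i<j} g_{ij} dx_i ∧ dx_j, the exterior derivative is
  d(omega) = sum_{i<j} d(g_{ij}) ∧ dx_i ∧ dx_j = sum_{i<j, k} (∂g_{ij}/∂x_k) dx_k ∧ dx_i ∧ dx_j.
Expand each term, using dx_k ∧ dx_i ∧ dx_j = sgn(permutation) dx_{(a)} ∧ dx_{(b)} ∧ dx_{(c)} with (a < b < c) sorted:
  d(2*w^2 + y^2) includes (∂/∂w)(2*w^2 + y^2) dw = (4*w) dw, which multiplied by dx ∧ dy gives (4*w) dx ∧ dy ∧ dw
  d(-x^2 - 3*x*z + y^2) includes (∂/∂y)(-x^2 - 3*x*z + y^2) dy = (2*y) dy, which multiplied by dx ∧ dz gives (-2*y) dx ∧ dy ∧ dz
  d(-2*w*z) includes (∂/∂z)(-2*w*z) dz = (-2*w) dz, which multiplied by dy ∧ dw gives (2*w) dy ∧ dz ∧ dw
  d(w*(2*y + 3*z)) includes (∂/∂y)(w*(2*y + 3*z)) dy = (2*w) dy, which multiplied by dz ∧ dw gives (2*w) dy ∧ dz ∧ dw
Collecting like 3-forms: d(omega) = (4*w) dx ∧ dy ∧ dw + (-2*y) dx ∧ dy ∧ dz + (4*w) dy ∧ dz ∧ dw.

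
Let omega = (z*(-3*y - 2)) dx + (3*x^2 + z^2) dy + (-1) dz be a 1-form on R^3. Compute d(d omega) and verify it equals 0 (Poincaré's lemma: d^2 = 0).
d(d omega) = 0

Step 1: d omega = sum_{i<j} (∂f_j/∂x_i - ∂f_i/∂x_j) dx_i ∧ dx_j:
  coeff of dx ∧ dy: 6*x + 3*z
  coeff of dx ∧ dz: 3*y + 2
  coeff of dy ∧ dz: -2*z
Step 2: Apply d again to each 2-form coefficient. The only possible 3-form in R^3 is dx ∧ dy ∧ dz, with coefficient
  ∂(coeff of dy∧dz)/∂x - ∂(coeff of dx∧dz)/∂y + ∂(coeff of dx∧dy)/∂z
  = ∂/∂x (-2*z) - ∂/∂y (3*y + 2) + ∂/∂z (6*x + 3*z).
Each of these terms simplifies to sums of mixed partials that cancel in pairs. The result is 0 (by equality of mixed partials for smooth functions — Schwarz / Clairaut).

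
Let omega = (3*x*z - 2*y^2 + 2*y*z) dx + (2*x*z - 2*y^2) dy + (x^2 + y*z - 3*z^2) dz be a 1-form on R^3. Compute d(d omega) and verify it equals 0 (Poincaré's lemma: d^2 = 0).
d(d omega) = 0

Step 1: d omega = sum_{i<j} (∂f_j/∂x_i - ∂f_i/∂x_j) dx_i ∧ dx_j:
  coeff of dx ∧ dy: 4*y
  coeff of dx ∧ dz: -x - 2*y
  coeff of dy ∧ dz: -2*x + z
Step 2: Apply d again to each 2-form coefficient. The only possible 3-form in R^3 is dx ∧ dy ∧ dz, with coefficient
  ∂(coeff of dy∧dz)/∂x - ∂(coeff of dx∧dz)/∂y + ∂(coeff of dx∧dy)/∂z
  = ∂/∂x (-2*x + z) - ∂/∂y (-x - 2*y) + ∂/∂z (4*y).
Each of these terms simplifies to sums of mixed partials that cancel in pairs. The result is 0 (by equality of mixed partials for smooth functions — Schwarz / Clairaut).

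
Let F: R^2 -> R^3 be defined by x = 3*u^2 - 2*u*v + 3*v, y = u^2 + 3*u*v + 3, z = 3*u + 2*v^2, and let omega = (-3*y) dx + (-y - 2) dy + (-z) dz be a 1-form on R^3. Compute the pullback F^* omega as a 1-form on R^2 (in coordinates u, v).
F^* omega = (-20*u^3 - 57*u^2*v + 9*u*v^2 - 73*u - 6*v^2 + 3*v) du + (3*u^3 + 9*u^2*v - 9*u^2 - 39*u*v + 3*u - 8*v^3 - 27) dv

Using F^*(f dg) = (f ∘ F) d(g ∘ F), substitute each coordinate x_i by F_i(u, v) in f_i, and replace dx_i by d F_i = (∂F_i/∂u) du + (∂F_i/∂v) dv.
  For the x component: f_1(F) = -3*u^2 - 9*u*v - 9; d F_1 = (6*u - 2*v) du + (3 - 2*u) dv
  For the y component: f_2(F) = -u^2 - 3*u*v - 5; d F_2 = (2*u + 3*v) du + (3*u) dv
  For the z component: f_3(F) = -3*u - 2*v^2; d F_3 = (3) du + (4*v) dv
Combining and collecting du, dv coefficients:
  coeff of du: -20*u^3 - 57*u^2*v + 9*u*v^2 - 73*u - 6*v^2 + 3*v
  coeff of dv: 3*u^3 + 9*u^2*v - 9*u^2 - 39*u*v + 3*u - 8*v^3 - 27
F^* omega = (-20*u^3 - 57*u^2*v + 9*u*v^2 - 73*u - 6*v^2 + 3*v) du + (3*u^3 + 9*u^2*v - 9*u^2 - 39*u*v + 3*u - 8*v^3 - 27) dv.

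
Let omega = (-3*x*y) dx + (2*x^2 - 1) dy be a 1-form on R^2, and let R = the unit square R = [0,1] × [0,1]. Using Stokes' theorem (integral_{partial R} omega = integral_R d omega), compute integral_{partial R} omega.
integral_(partial R) omega = 7/2

Stokes: integral_partial_R omega = integral_R d omega with d omega = (∂Q/∂x - ∂P/∂y) dx ∧ dy.
  ∂Q/∂x = 4*x
  ∂P/∂y = -3*x
  integrand = ∂Q/∂x - ∂P/∂y = 7*x.
Integrating over R: integral_0^1 integral_0^1 (7*x) dx dy = 7/2.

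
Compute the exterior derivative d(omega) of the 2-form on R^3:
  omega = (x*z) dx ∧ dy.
d(omega) = (x) dx ∧ dy ∧ dz

For a 2-form omega = sum_{i<j} g_{ij} dx_i ∧ dx_j, the exterior derivative is
  d(omega) = sum_{i<j} d(g_{ij}) ∧ dx_i ∧ dx_j = sum_{i<j, k} (∂g_{ij}/∂x_k) dx_k ∧ dx_i ∧ dx_j.
Expand each term, using dx_k ∧ dx_i ∧ dx_j = sgn(permutation) dx_{(a)} ∧ dx_{(b)} ∧ dx_{(c)} with (a < b < c) sorted:
  d(x*z) includes (∂/∂z)(x*z) dz = (x) dz, which multiplied by dx ∧ dy gives (x) dx ∧ dy ∧ dz
Collecting like 3-forms: d(omega) = (x) dx ∧ dy ∧ dz.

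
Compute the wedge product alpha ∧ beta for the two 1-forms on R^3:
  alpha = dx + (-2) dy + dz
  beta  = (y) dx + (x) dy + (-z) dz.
alpha ∧ beta = (x + 2*y) dx ∧ dy + (-y - z) dx ∧ dz + (-x + 2*z) dy ∧ dz

Distribute the wedge, using dx_i ∧ dx_j = -dx_j ∧ dx_i and dx_i ∧ dx_i = 0. For each pair (i, j) with i < j, the coefficient of dx_i ∧ dx_j in alpha ∧ beta is (alpha_i * beta_j - alpha_j * beta_i). Collecting: alpha ∧ beta = (x + 2*y) dx ∧ dy + (-y - z) dx ∧ dz + (-x + 2*z) dy ∧ dz.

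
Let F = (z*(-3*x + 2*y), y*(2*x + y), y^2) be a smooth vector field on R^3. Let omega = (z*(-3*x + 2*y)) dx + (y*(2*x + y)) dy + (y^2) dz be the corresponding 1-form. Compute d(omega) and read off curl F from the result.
d(omega) = (2*y) dy ∧ dz + (-3*x + 2*y) dz ∧ dx + (2*y - 2*z) dx ∧ dy; curl F = (2*y, -3*x + 2*y, 2*y - 2*z)

d omega = sum_{i<j} (∂f_j/∂x_i - ∂f_i/∂x_j) dx_i ∧ dx_j. Under the identification (dy ∧ dz, dz ∧ dx, dx ∧ dy) ↔ (e_x, e_y, e_z), the coefficients are exactly the components of curl F. Compute:
  ∂R/∂y - ∂Q/∂z = (2*y) - (0) = 2*y
  ∂P/∂z - ∂R/∂x = (-3*x + 2*y) - (0) = -3*x + 2*y
  ∂Q/∂x - ∂P/∂y = (2*y) - (2*z) = 2*y - 2*z.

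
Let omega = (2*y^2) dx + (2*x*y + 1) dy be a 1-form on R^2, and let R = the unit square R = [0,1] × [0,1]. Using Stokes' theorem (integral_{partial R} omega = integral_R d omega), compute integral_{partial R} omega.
integral_(partial R) omega = -1

Stokes: integral_partial_R omega = integral_R d omega with d omega = (∂Q/∂x - ∂P/∂y) dx ∧ dy.
  ∂Q/∂x = 2*y
  ∂P/∂y = 4*y
  integrand = ∂Q/∂x - ∂P/∂y = -2*y.
Integrating over R: integral_0^1 integral_0^1 (-2*y) dx dy = -1.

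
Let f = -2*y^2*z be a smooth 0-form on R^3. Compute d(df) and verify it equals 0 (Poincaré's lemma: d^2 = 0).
d(df) = 0

Step 1: df = sum_i (∂f/∂x_i) dx_i = (0) dx + (-4*y*z) dy + (-2*y^2) dz.
Step 2: Apply d again. Using the 1-form formula, the coefficient of dx ∧ dy in d(df) is ∂^2 f/∂x ∂y - ∂^2 f/∂y ∂x = (0) - (0) = 0 (equality of mixed partials for smooth f).
Similarly for dx ∧ dz and dy ∧ dz — all coefficients vanish. So d(df) = 0.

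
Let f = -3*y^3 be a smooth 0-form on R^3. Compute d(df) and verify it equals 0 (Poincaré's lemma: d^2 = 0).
d(df) = 0

Step 1: df = sum_i (∂f/∂x_i) dx_i = (0) dx + (-9*y^2) dy + (0) dz.
Step 2: Apply d again. Using the 1-form formula, the coefficient of dx ∧ dy in d(df) is ∂^2 f/∂x ∂y - ∂^2 f/∂y ∂x = (0) - (0) = 0 (equality of mixed partials for smooth f).
Similarly for dx ∧ dz and dy ∧ dz — all coefficients vanish. So d(df) = 0.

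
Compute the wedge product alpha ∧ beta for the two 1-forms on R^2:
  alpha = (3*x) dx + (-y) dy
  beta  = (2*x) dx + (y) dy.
alpha ∧ beta = (5*x*y) dx ∧ dy

Distribute the wedge, using dx_i ∧ dx_j = -dx_j ∧ dx_i and dx_i ∧ dx_i = 0. For each pair (i, j) with i < j, the coefficient of dx_i ∧ dx_j in alpha ∧ beta is (alpha_i * beta_j - alpha_j * beta_i). Collecting: alpha ∧ beta = (5*x*y) dx ∧ dy.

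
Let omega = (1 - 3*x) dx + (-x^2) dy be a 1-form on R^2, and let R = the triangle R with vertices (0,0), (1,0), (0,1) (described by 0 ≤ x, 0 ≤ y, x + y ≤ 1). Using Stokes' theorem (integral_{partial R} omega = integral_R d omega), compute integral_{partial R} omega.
integral_(partial R) omega = -1/3

Stokes: integral_partial_R omega = integral_R d omega with d omega = (∂Q/∂x - ∂P/∂y) dx ∧ dy.
  ∂Q/∂x = -2*x
  ∂P/∂y = 0
  integrand = ∂Q/∂x - ∂P/∂y = -2*x.
Integrating over R: integral_0^1 integral_0^{1-x} (-2*x) dy dx = -1/3.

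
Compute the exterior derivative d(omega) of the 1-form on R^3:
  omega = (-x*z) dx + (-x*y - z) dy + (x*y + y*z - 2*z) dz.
d(omega) = (-y) dx ∧ dy + (x + y) dx ∧ dz + (x + z + 1) dy ∧ dz

For a 1-form omega = sum_i f_i dx_i, the exterior derivative is
  d(omega) = sum_{i < j} (∂f_j/∂x_i - ∂f_i/∂x_j) dx_i ∧ dx_j.
  coefficient of dx ∧ dy: ∂f_2/∂x - ∂f_1/∂y = ∂(-x*y - z)/∂x - ∂(-x*z)/∂y = -y
  coefficient of dx ∧ dz: ∂f_3/∂x - ∂f_1/∂z = ∂(x*y + y*z - 2*z)/∂x - ∂(-x*z)/∂z = x + y
  coefficient of dy ∧ dz: ∂f_3/∂y - ∂f_2/∂z = ∂(x*y + y*z - 2*z)/∂y - ∂(-x*y - z)/∂z = x + z + 1
Assembling: d(omega) = (-y) dx ∧ dy + (x + y) dx ∧ dz + (x + z + 1) dy ∧ dz.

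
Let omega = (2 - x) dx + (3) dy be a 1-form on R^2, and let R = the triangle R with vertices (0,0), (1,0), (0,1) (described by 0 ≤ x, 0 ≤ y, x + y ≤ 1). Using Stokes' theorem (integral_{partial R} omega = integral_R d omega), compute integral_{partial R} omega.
integral_(partial R) omega = 0

Stokes: integral_partial_R omega = integral_R d omega with d omega = (∂Q/∂x - ∂P/∂y) dx ∧ dy.
  ∂Q/∂x = 0
  ∂P/∂y = 0
  integrand = ∂Q/∂x - ∂P/∂y = 0.
Integrating over R: integral_0^1 integral_0^{1-x} (0) dy dx = 0.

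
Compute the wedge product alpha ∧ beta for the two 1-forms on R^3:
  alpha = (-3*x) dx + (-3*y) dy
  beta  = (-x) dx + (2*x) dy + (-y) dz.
alpha ∧ beta = (-3*x*(2*x + y)) dx ∧ dy + (3*x*y) dx ∧ dz + (3*y^2) dy ∧ dz

Distribute the wedge, using dx_i ∧ dx_j = -dx_j ∧ dx_i and dx_i ∧ dx_i = 0. For each pair (i, j) with i < j, the coefficient of dx_i ∧ dx_j in alpha ∧ beta is (alpha_i * beta_j - alpha_j * beta_i). Collecting: alpha ∧ beta = (-3*x*(2*x + y)) dx ∧ dy + (3*x*y) dx ∧ dz + (3*y^2) dy ∧ dz.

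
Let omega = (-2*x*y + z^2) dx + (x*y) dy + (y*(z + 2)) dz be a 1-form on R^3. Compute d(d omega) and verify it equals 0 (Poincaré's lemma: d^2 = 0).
d(d omega) = 0

Step 1: d omega = sum_{i<j} (∂f_j/∂x_i - ∂f_i/∂x_j) dx_i ∧ dx_j:
  coeff of dx ∧ dy: 2*x + y
  coeff of dx ∧ dz: -2*z
  coeff of dy ∧ dz: z + 2
Step 2: Apply d again to each 2-form coefficient. The only possible 3-form in R^3 is dx ∧ dy ∧ dz, with coefficient
  ∂(coeff of dy∧dz)/∂x - ∂(coeff of dx∧dz)/∂y + ∂(coeff of dx∧dy)/∂z
  = ∂/∂x (z + 2) - ∂/∂y (-2*z) + ∂/∂z (2*x + y).
Each of these terms simplifies to sums of mixed partials that cancel in pairs. The result is 0 (by equality of mixed partials for smooth functions — Schwarz / Clairaut).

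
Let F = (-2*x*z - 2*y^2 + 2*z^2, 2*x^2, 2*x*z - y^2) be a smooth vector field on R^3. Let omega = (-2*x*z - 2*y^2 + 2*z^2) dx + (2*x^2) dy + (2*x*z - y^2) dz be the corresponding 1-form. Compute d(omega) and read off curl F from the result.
d(omega) = (-2*y) dy ∧ dz + (-2*x + 2*z) dz ∧ dx + (4*x + 4*y) dx ∧ dy; curl F = (-2*y, -2*x + 2*z, 4*x + 4*y)

d omega = sum_{i<j} (∂f_j/∂x_i - ∂f_i/∂x_j) dx_i ∧ dx_j. Under the identification (dy ∧ dz, dz ∧ dx, dx ∧ dy) ↔ (e_x, e_y, e_z), the coefficients are exactly the components of curl F. Compute:
  ∂R/∂y - ∂Q/∂z = (-2*y) - (0) = -2*y
  ∂P/∂z - ∂R/∂x = (-2*x + 4*z) - (2*z) = -2*x + 2*z
  ∂Q/∂x - ∂P/∂y = (4*x) - (-4*y) = 4*x + 4*y.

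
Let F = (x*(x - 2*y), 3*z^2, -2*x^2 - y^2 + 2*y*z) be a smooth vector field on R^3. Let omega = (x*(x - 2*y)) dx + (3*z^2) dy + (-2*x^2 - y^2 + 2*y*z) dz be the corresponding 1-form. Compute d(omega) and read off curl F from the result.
d(omega) = (-2*y - 4*z) dy ∧ dz + (4*x) dz ∧ dx + (2*x) dx ∧ dy; curl F = (-2*y - 4*z, 4*x, 2*x)

d omega = sum_{i<j} (∂f_j/∂x_i - ∂f_i/∂x_j) dx_i ∧ dx_j. Under the identification (dy ∧ dz, dz ∧ dx, dx ∧ dy) ↔ (e_x, e_y, e_z), the coefficients are exactly the components of curl F. Compute:
  ∂R/∂y - ∂Q/∂z = (-2*y + 2*z) - (6*z) = -2*y - 4*z
  ∂P/∂z - ∂R/∂x = (0) - (-4*x) = 4*x
  ∂Q/∂x - ∂P/∂y = (0) - (-2*x) = 2*x.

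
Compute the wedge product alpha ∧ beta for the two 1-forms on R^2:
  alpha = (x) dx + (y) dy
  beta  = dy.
alpha ∧ beta = (x) dx ∧ dy

Distribute the wedge, using dx_i ∧ dx_j = -dx_j ∧ dx_i and dx_i ∧ dx_i = 0. For each pair (i, j) with i < j, the coefficient of dx_i ∧ dx_j in alpha ∧ beta is (alpha_i * beta_j - alpha_j * beta_i). Collecting: alpha ∧ beta = (x) dx ∧ dy.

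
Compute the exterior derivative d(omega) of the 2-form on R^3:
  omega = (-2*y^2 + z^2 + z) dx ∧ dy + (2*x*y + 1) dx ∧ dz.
d(omega) = (-2*x + 2*z + 1) dx ∧ dy ∧ dz

For a 2-form omega = sum_{i<j} g_{ij} dx_i ∧ dx_j, the exterior derivative is
  d(omega) = sum_{i<j} d(g_{ij}) ∧ dx_i ∧ dx_j = sum_{i<j, k} (∂g_{ij}/∂x_k) dx_k ∧ dx_i ∧ dx_j.
Expand each term, using dx_k ∧ dx_i ∧ dx_j = sgn(permutation) dx_{(a)} ∧ dx_{(b)} ∧ dx_{(c)} with (a < b < c) sorted:
  d(-2*y^2 + z^2 + z) includes (∂/∂z)(-2*y^2 + z^2 + z) dz = (2*z + 1) dz, which multiplied by dx ∧ dy gives (2*z + 1) dx ∧ dy ∧ dz
  d(2*x*y + 1) includes (∂/∂y)(2*x*y + 1) dy = (2*x) dy, which multiplied by dx ∧ dz gives (-2*x) dx ∧ dy ∧ dz
Collecting like 3-forms: d(omega) = (-2*x + 2*z + 1) dx ∧ dy ∧ dz.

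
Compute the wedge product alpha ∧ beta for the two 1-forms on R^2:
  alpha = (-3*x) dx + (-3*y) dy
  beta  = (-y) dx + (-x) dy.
alpha ∧ beta = (3*x^2 - 3*y^2) dx ∧ dy

Distribute the wedge, using dx_i ∧ dx_j = -dx_j ∧ dx_i and dx_i ∧ dx_i = 0. For each pair (i, j) with i < j, the coefficient of dx_i ∧ dx_j in alpha ∧ beta is (alpha_i * beta_j - alpha_j * beta_i). Collecting: alpha ∧ beta = (3*x^2 - 3*y^2) dx ∧ dy.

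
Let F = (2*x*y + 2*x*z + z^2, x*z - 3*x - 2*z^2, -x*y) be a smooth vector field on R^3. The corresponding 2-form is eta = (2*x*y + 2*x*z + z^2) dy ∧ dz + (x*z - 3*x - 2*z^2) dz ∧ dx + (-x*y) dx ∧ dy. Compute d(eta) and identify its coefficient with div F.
d(eta) = (2*y + 2*z) dx ∧ dy ∧ dz; div F = 2*y + 2*z

For a 2-form in R^3 of the form above, applying d gives a 3-form with coefficient ∂P/∂x + ∂Q/∂y + ∂R/∂z:
  ∂P/∂x = 2*y + 2*z
  ∂Q/∂y = 0
  ∂R/∂z = 0
Sum = 2*y + 2*z, which is exactly div F.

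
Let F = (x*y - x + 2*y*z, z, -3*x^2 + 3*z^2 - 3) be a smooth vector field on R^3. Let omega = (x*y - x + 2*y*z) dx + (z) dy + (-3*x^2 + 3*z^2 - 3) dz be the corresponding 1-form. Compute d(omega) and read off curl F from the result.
d(omega) = (-1) dy ∧ dz + (6*x + 2*y) dz ∧ dx + (-x - 2*z) dx ∧ dy; curl F = (-1, 6*x + 2*y, -x - 2*z)

d omega = sum_{i<j} (∂f_j/∂x_i - ∂f_i/∂x_j) dx_i ∧ dx_j. Under the identification (dy ∧ dz, dz ∧ dx, dx ∧ dy) ↔ (e_x, e_y, e_z), the coefficients are exactly the components of curl F. Compute:
  ∂R/∂y - ∂Q/∂z = (0) - (1) = -1
  ∂P/∂z - ∂R/∂x = (2*y) - (-6*x) = 6*x + 2*y
  ∂Q/∂x - ∂P/∂y = (0) - (x + 2*z) = -x - 2*z.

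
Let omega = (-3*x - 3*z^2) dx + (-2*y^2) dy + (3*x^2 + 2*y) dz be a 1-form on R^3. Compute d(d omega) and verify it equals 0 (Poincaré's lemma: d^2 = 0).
d(d omega) = 0

Step 1: d omega = sum_{i<j} (∂f_j/∂x_i - ∂f_i/∂x_j) dx_i ∧ dx_j:
  coeff of dx ∧ dy: 0
  coeff of dx ∧ dz: 6*x + 6*z
  coeff of dy ∧ dz: 2
Step 2: Apply d again to each 2-form coefficient. The only possible 3-form in R^3 is dx ∧ dy ∧ dz, with coefficient
  ∂(coeff of dy∧dz)/∂x - ∂(coeff of dx∧dz)/∂y + ∂(coeff of dx∧dy)/∂z
  = ∂/∂x (2) - ∂/∂y (6*x + 6*z) + ∂/∂z (0).
Each of these terms simplifies to sums of mixed partials that cancel in pairs. The result is 0 (by equality of mixed partials for smooth functions — Schwarz / Clairaut).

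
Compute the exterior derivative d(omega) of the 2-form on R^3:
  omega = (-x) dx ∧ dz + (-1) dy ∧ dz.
d(omega) = 0

For a 2-form omega = sum_{i<j} g_{ij} dx_i ∧ dx_j, the exterior derivative is
  d(omega) = sum_{i<j} d(g_{ij}) ∧ dx_i ∧ dx_j = sum_{i<j, k} (∂g_{ij}/∂x_k) dx_k ∧ dx_i ∧ dx_j.
Expand each term, using dx_k ∧ dx_i ∧ dx_j = sgn(permutation) dx_{(a)} ∧ dx_{(b)} ∧ dx_{(c)} with (a < b < c) sorted:

Collecting like 3-forms: d(omega) = 0.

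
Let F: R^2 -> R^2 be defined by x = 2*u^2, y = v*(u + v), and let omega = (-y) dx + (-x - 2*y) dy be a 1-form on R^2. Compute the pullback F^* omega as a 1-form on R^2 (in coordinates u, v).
F^* omega = (2*v*(-3*u^2 - 3*u*v - v^2)) du + (-2*u^3 - 6*u^2*v - 6*u*v^2 - 4*v^3) dv

Using F^*(f dg) = (f ∘ F) d(g ∘ F), substitute each coordinate x_i by F_i(u, v) in f_i, and replace dx_i by d F_i = (∂F_i/∂u) du + (∂F_i/∂v) dv.
  For the x component: f_1(F) = v*(-u - v); d F_1 = (4*u) du + (0) dv
  For the y component: f_2(F) = -2*u^2 - 2*u*v - 2*v^2; d F_2 = (v) du + (u + 2*v) dv
Combining and collecting du, dv coefficients:
  coeff of du: 2*v*(-3*u^2 - 3*u*v - v^2)
  coeff of dv: -2*u^3 - 6*u^2*v - 6*u*v^2 - 4*v^3
F^* omega = (2*v*(-3*u^2 - 3*u*v - v^2)) du + (-2*u^3 - 6*u^2*v - 6*u*v^2 - 4*v^3) dv.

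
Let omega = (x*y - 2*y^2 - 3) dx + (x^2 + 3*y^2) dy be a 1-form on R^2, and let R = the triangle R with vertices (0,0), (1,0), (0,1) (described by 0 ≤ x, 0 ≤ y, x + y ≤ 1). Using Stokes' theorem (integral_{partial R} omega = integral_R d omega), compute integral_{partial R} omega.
integral_(partial R) omega = 5/6

Stokes: integral_partial_R omega = integral_R d omega with d omega = (∂Q/∂x - ∂P/∂y) dx ∧ dy.
  ∂Q/∂x = 2*x
  ∂P/∂y = x - 4*y
  integrand = ∂Q/∂x - ∂P/∂y = x + 4*y.
Integrating over R: integral_0^1 integral_0^{1-x} (x + 4*y) dy dx = 5/6.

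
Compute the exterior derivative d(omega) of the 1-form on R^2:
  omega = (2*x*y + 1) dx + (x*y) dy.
d(omega) = (-2*x + y) dx ∧ dy

For a 1-form omega = sum_i f_i dx_i, the exterior derivative is
  d(omega) = sum_{i < j} (∂f_j/∂x_i - ∂f_i/∂x_j) dx_i ∧ dx_j.
  coefficient of dx ∧ dy: ∂f_2/∂x - ∂f_1/∂y = ∂(x*y)/∂x - ∂(2*x*y + 1)/∂y = -2*x + y
Assembling: d(omega) = (-2*x + y) dx ∧ dy.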